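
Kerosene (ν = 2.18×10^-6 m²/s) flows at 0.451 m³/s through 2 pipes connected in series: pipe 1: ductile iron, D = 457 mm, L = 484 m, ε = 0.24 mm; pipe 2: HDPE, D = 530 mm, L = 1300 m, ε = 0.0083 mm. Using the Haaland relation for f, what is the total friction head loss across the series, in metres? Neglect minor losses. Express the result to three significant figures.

Pipe 1: V = 2.750 m/s, Re = 5.76×10^5, ε/D = 5.25×10^-4, f = 0.01763, h_1 = f(L/D)V²/2g = 7.196 m
Pipe 2: V = 2.044 m/s, Re = 4.97×10^5, ε/D = 1.57×10^-5, f = 0.01326, h_2 = f(L/D)V²/2g = 6.927 m
Series → Q common, losses add: H = Σh = 14.12 m

H ≈ 14.1 m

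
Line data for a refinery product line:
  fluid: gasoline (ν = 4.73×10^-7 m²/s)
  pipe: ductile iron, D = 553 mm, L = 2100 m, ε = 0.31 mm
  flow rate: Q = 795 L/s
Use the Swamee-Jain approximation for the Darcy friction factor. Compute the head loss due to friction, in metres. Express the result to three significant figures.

V = 4Q/(πD²) = 4·0.795/(π·0.553²) = 3.310 m/s
Re = VD/ν = 3.310·0.553/4.73×10^-7 = 3.87×10^6 → turbulent
ε/D = 0.31/553 = 5.61×10^-4
Swamee-Jain: f = 0.01731
h_f = f(L/D)V²/(2g) = 0.01731·(2100/0.553)·3.310²/(2·9.81) = 36.70 m

h_f ≈ 36.7 m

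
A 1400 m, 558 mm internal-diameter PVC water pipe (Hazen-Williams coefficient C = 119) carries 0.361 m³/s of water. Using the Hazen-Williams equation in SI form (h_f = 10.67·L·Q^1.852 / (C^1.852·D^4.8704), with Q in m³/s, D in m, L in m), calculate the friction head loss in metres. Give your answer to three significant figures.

h_f = 10.67·1400·0.361^1.852 / (119^1.852·0.558^4.8704) = 5.557 m

h_f ≈ 5.56 m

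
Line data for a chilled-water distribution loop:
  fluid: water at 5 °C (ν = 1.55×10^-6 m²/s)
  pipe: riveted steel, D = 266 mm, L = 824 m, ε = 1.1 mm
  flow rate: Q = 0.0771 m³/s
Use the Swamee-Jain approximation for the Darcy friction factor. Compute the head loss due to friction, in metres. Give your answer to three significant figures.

V = 4Q/(πD²) = 4·0.0771/(π·0.266²) = 1.387 m/s
Re = VD/ν = 1.387·0.266/1.55×10^-6 = 2.38×10^5 → turbulent
ε/D = 1.1/266 = 0.00414
Swamee-Jain: f = 0.02931
h_f = f(L/D)V²/(2g) = 0.02931·(824/0.266)·1.387²/(2·9.81) = 8.908 m

h_f ≈ 8.91 m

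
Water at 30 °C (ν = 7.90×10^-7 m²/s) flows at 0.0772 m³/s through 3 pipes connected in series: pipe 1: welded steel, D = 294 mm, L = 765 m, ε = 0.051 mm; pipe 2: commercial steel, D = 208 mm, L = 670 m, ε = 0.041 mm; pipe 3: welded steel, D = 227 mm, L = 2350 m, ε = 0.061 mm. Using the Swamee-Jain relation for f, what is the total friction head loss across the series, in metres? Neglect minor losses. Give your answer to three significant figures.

Pipe 1: V = 1.137 m/s, Re = 4.23×10^5, ε/D = 1.73×10^-4, f = 0.01550, h_1 = f(L/D)V²/2g = 2.659 m
Pipe 2: V = 2.272 m/s, Re = 5.98×10^5, ε/D = 1.97×10^-4, f = 0.01526, h_2 = f(L/D)V²/2g = 12.93 m
Pipe 3: V = 1.908 m/s, Re = 5.48×10^5, ε/D = 2.69×10^-4, f = 0.01601, h_3 = f(L/D)V²/2g = 30.74 m
Series → Q common, losses add: H = Σh = 46.33 m

H ≈ 46.3 m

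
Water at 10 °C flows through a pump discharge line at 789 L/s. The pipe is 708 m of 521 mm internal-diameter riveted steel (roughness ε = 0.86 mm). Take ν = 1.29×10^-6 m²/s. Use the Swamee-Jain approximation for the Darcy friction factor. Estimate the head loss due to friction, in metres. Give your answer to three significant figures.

h_f ≈ 21.3 m

V = 4Q/(πD²) = 4·0.789/(π·0.521²) = 3.701 m/s
Re = VD/ν = 3.701·0.521/1.29×10^-6 = 1.49×10^6 → turbulent
ε/D = 0.86/521 = 0.00165
Swamee-Jain: f = 0.02247
h_f = f(L/D)V²/(2g) = 0.02247·(708/0.521)·3.701²/(2·9.81) = 21.32 m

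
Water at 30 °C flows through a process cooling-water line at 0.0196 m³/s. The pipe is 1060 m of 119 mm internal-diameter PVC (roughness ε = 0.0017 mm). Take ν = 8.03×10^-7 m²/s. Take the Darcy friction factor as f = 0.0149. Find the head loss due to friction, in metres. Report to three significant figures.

V = 4Q/(πD²) = 4·0.0196/(π·0.119²) = 1.762 m/s
h_f = f(L/D)V²/(2g) = 0.01490·(1060/0.119)·1.762²/(2·9.81) = 21.01 m

h_f ≈ 21.0 m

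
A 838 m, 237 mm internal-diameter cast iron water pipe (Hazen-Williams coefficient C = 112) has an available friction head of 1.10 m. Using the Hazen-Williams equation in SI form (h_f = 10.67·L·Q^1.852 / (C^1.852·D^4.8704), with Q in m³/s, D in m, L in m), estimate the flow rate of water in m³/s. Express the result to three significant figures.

Rearranging: Q = [h_f·C^1.852·D^4.8704 / (10.67·L)]^(1/1.852)
Q = [1.10·112^1.852·0.237^4.8704 / (10.67·838)]^0.540 = 0.01966 m³/s

Q ≈ 0.0197 m³/s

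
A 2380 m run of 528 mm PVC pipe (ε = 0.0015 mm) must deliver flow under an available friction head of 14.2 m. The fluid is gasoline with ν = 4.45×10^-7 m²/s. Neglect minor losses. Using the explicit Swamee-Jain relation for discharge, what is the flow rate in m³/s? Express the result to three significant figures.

Swamee-Jain (Type II): Q = -0.965·√(gD⁵h_f/L)·ln[ε/(3.7D) + √(3.17ν²L/(gD³h_f))]
√(gD⁵h_f/L) = √(9.81·0.528⁵·14.2/2380) = 0.04901
ε/(3.7D) = 7.68×10^-7; √(3.17ν²L/(gD³h_f)) = 8.54×10^-6
Q = -0.965·0.04901·ln(9.304×10^-6) = 0.5479 m³/s
Check: V = 2.50 m/s, Re = 2.97×10^6, f = 0.009884, h_f = 14.2 m ≈ 14.2 m ✓

Q ≈ 0.548 m³/s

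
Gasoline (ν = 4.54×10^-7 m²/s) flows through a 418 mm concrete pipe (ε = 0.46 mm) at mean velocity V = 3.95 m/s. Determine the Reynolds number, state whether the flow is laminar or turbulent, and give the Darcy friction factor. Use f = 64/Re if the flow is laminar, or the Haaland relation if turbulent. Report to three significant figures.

Re = VD/ν = 3.950·0.418/4.54×10^-7 = 3.64×10^6
Re > 4000 → turbulent; ε/D = 0.00110
Haaland: f = 0.02021

Re ≈ 3.64×10^6; turbulent; f ≈ 0.0202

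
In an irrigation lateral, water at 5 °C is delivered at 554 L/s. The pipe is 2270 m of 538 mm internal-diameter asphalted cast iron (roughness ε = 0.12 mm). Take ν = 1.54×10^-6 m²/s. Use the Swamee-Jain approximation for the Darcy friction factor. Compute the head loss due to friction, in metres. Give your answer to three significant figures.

h_f ≈ 19.4 m

V = 4Q/(πD²) = 4·0.554/(π·0.538²) = 2.437 m/s
Re = VD/ν = 2.437·0.538/1.54×10^-6 = 8.51×10^5 → turbulent
ε/D = 0.12/538 = 2.23×10^-4
Swamee-Jain: f = 0.01515
h_f = f(L/D)V²/(2g) = 0.01515·(2270/0.538)·2.437²/(2·9.81) = 19.35 m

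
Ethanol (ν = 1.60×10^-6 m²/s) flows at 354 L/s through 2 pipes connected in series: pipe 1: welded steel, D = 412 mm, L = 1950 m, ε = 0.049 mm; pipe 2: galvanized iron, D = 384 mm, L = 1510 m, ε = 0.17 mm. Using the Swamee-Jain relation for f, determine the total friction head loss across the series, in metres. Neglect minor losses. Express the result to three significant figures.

H ≈ 56.2 m

Pipe 1: V = 2.655 m/s, Re = 6.84×10^5, ε/D = 1.19×10^-4, f = 0.01423, h_1 = f(L/D)V²/2g = 24.20 m
Pipe 2: V = 3.057 m/s, Re = 7.34×10^5, ε/D = 4.43×10^-4, f = 0.01709, h_2 = f(L/D)V²/2g = 32.01 m
Series → Q common, losses add: H = Σh = 56.21 m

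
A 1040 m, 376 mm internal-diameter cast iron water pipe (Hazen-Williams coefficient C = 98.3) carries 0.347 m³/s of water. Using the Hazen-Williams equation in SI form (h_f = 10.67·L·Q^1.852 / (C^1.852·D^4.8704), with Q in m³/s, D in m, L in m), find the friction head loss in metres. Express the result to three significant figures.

h_f = 10.67·1040·0.347^1.852 / (98.3^1.852·0.376^4.8704) = 37.38 m

h_f ≈ 37.4 m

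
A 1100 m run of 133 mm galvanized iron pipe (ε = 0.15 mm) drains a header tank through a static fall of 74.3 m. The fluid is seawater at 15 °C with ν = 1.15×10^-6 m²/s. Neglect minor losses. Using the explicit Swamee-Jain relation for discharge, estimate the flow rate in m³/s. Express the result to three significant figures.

Swamee-Jain (Type II): Q = -0.965·√(gD⁵h_f/L)·ln[ε/(3.7D) + √(3.17ν²L/(gD³h_f))]
√(gD⁵h_f/L) = √(9.81·0.133⁵·74.3/1100) = 0.005251
ε/(3.7D) = 3.05×10^-4; √(3.17ν²L/(gD³h_f)) = 5.19×10^-5
Q = -0.965·0.005251·ln(3.567×10^-4) = 0.04023 m³/s
Check: V = 2.90 m/s, Re = 3.35×10^5, f = 0.02117, h_f = 74.8 m ≈ 74.3 m ✓

Q ≈ 0.0402 m³/s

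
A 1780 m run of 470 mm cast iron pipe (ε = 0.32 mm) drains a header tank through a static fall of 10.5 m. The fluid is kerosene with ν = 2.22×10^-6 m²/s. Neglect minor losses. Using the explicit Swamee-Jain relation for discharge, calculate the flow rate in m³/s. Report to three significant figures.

Q ≈ 0.294 m³/s

Swamee-Jain (Type II): Q = -0.965·√(gD⁵h_f/L)·ln[ε/(3.7D) + √(3.17ν²L/(gD³h_f))]
√(gD⁵h_f/L) = √(9.81·0.470⁵·10.5/1780) = 0.03643
ε/(3.7D) = 1.84×10^-4; √(3.17ν²L/(gD³h_f)) = 5.10×10^-5
Q = -0.965·0.03643·ln(2.350×10^-4) = 0.2938 m³/s
Check: V = 1.69 m/s, Re = 3.58×10^5, f = 0.01911, h_f = 10.6 m ≈ 10.5 m ✓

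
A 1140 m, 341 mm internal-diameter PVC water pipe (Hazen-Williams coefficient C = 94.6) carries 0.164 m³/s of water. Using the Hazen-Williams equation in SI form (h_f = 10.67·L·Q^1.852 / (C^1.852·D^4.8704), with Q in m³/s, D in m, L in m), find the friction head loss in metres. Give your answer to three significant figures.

h_f ≈ 17.7 m

h_f = 10.67·1140·0.164^1.852 / (94.6^1.852·0.341^4.8704) = 17.67 m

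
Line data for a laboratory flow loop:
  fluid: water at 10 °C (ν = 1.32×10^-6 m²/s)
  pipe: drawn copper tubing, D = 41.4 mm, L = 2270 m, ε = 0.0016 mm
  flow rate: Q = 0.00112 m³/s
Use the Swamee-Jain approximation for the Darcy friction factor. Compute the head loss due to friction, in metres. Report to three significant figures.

h_f ≈ 47.0 m

V = 4Q/(πD²) = 4·0.00112/(π·0.0414²) = 0.8320 m/s
Re = VD/ν = 0.8320·0.0414/1.32×10^-6 = 2.61×10^4 → turbulent
ε/D = 0.0016/41.4 = 3.86×10^-5
Swamee-Jain: f = 0.02428
h_f = f(L/D)V²/(2g) = 0.02428·(2270/0.0414)·0.8320²/(2·9.81) = 46.98 m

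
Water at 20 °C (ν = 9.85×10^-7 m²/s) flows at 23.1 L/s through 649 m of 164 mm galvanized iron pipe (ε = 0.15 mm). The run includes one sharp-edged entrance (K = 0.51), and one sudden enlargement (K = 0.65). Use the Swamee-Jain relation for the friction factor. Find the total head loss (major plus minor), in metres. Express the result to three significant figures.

H_L ≈ 5.13 m

V = 4Q/(πD²) = 1.094 m/s; V²/2g = 0.06095 m
Re = 1.82×10^5, ε/D = 9.15×10^-4 → f = 0.02098 (Swamee-Jain)
Major: h_f = f(L/D)·V²/2g = 0.02098·3957·0.06095 = 5.060 m
Minor: ΣK = 1.16; h_m = ΣK·V²/2g = 0.07070 m
Total H_L = 5.060 + 0.07070 = 5.130 m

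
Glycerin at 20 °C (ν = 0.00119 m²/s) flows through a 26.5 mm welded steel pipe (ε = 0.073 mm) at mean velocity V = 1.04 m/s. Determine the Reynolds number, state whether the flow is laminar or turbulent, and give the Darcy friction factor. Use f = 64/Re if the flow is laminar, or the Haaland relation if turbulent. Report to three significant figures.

Re ≈ 23.2; laminar; f = 64/Re ≈ 2.76

Re = VD/ν = 1.040·0.0265/0.00119 = 23.2
Re < 2300 → laminar → f = 64/Re = 2.763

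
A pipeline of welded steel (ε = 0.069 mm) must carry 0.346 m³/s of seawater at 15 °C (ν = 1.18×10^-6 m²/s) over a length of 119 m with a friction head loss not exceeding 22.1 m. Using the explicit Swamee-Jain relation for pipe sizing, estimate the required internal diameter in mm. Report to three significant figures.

D ≈ 245 mm

Swamee-Jain (Type III): D = 0.66·[ε^1.25·(LQ²/(gh_f))^4.75 + ν·Q^9.4·(L/(gh_f))^5.2]^0.04
LQ²/(gh_f) = 0.06571; L/(gh_f) = 0.5489
Term 1 = ε^1.25·(…)^4.75 = 1.52×10^-11; Term 2 = ν·Q^9.4·(…)^5.2 = 2.42×10^-12
D = 0.66·(1.52×10^-11 + 2.42×10^-12)^0.04 = 0.2451 m = 245 mm
Check: V = 7.33 m/s, Re = 1.52×10^6, f = 0.01534, h_f = 20.4 m ≈ 22.1 m ✓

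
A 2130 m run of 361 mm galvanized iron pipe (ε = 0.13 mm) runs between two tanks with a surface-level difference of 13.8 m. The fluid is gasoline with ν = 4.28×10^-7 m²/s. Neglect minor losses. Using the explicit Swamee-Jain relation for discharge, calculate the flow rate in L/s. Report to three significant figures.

Swamee-Jain (Type II): Q = -0.965·√(gD⁵h_f/L)·ln[ε/(3.7D) + √(3.17ν²L/(gD³h_f))]
√(gD⁵h_f/L) = √(9.81·0.361⁵·13.8/2130) = 0.01974
ε/(3.7D) = 9.73×10^-5; √(3.17ν²L/(gD³h_f)) = 1.39×10^-5
Q = -0.965·0.01974·ln(1.113×10^-4) = 0.1734 m³/s
Check: V = 1.69 m/s, Re = 1.43×10^6, f = 0.01608, h_f = 13.9 m ≈ 13.8 m ✓

Q ≈ 173 L/s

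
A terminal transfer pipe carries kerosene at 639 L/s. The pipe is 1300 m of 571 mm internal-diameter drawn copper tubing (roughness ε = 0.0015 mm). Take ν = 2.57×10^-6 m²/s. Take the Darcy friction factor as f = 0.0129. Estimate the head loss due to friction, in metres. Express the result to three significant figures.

h_f ≈ 9.32 m

V = 4Q/(πD²) = 4·0.639/(π·0.571²) = 2.495 m/s
h_f = f(L/D)V²/(2g) = 0.01290·(1300/0.571)·2.495²/(2·9.81) = 9.321 m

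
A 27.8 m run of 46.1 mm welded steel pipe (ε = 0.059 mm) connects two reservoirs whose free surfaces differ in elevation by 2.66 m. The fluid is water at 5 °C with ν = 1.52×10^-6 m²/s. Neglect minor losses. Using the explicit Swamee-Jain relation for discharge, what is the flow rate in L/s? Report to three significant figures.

Swamee-Jain (Type II): Q = -0.965·√(gD⁵h_f/L)·ln[ε/(3.7D) + √(3.17ν²L/(gD³h_f))]
√(gD⁵h_f/L) = √(9.81·0.0461⁵·2.66/27.8) = 4.421×10^-4
ε/(3.7D) = 3.46×10^-4; √(3.17ν²L/(gD³h_f)) = 2.82×10^-4
Q = -0.965·4.421×10^-4·ln(6.281×10^-4) = 0.003145 m³/s
Check: V = 1.88 m/s, Re = 5.72×10^4, f = 0.02457, h_f = 2.68 m ≈ 2.66 m ✓

Q ≈ 3.15 L/s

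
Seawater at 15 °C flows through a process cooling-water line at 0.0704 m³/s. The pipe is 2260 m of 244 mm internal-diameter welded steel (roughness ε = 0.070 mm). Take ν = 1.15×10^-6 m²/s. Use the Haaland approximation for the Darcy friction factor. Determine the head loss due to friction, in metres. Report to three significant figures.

V = 4Q/(πD²) = 4·0.0704/(π·0.244²) = 1.506 m/s
Re = VD/ν = 1.506·0.244/1.15×10^-6 = 3.19×10^5 → turbulent
ε/D = 0.070/244 = 2.87×10^-4
Haaland: f = 0.01661
h_f = f(L/D)V²/(2g) = 0.01661·(2260/0.244)·1.506²/(2·9.81) = 17.78 m

h_f ≈ 17.8 m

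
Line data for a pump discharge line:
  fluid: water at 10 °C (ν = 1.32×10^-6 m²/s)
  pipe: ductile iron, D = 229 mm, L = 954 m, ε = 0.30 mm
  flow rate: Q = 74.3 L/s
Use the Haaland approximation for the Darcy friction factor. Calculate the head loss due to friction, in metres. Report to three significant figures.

V = 4Q/(πD²) = 4·0.0743/(π·0.229²) = 1.804 m/s
Re = VD/ν = 1.804·0.229/1.32×10^-6 = 3.13×10^5 → turbulent
ε/D = 0.30/229 = 0.00131
Haaland: f = 0.02171
h_f = f(L/D)V²/(2g) = 0.02171·(954/0.229)·1.804²/(2·9.81) = 15.00 m

h_f ≈ 15.0 m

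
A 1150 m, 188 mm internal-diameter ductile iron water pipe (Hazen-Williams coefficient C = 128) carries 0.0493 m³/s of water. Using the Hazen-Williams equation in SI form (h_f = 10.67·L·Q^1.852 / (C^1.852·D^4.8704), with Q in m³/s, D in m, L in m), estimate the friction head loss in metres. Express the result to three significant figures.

h_f = 10.67·1150·0.0493^1.852 / (128^1.852·0.188^4.8704) = 19.98 m

h_f ≈ 20.0 m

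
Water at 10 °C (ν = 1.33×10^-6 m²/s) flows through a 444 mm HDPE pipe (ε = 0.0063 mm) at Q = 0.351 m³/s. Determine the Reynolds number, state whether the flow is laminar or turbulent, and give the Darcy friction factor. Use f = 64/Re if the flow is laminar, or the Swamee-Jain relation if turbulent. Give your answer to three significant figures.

V = 4Q/(πD²) = 2.267 m/s
Re = VD/ν = 2.267·0.444/1.33×10^-6 = 7.57×10^5
Re > 4000 → turbulent; ε/D = 1.42×10^-5
Swamee-Jain: f = 0.01246

Re ≈ 7.57×10^5; turbulent; f ≈ 0.0125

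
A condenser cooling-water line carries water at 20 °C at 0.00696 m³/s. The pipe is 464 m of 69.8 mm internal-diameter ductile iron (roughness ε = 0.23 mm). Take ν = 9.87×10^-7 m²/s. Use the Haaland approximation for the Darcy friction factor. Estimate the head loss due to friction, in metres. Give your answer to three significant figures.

V = 4Q/(πD²) = 4·0.00696/(π·0.0698²) = 1.819 m/s
Re = VD/ν = 1.819·0.0698/9.87×10^-7 = 1.29×10^5 → turbulent
ε/D = 0.23/69.8 = 0.00330
Haaland: f = 0.02779
h_f = f(L/D)V²/(2g) = 0.02779·(464/0.0698)·1.819²/(2·9.81) = 31.15 m

h_f ≈ 31.2 m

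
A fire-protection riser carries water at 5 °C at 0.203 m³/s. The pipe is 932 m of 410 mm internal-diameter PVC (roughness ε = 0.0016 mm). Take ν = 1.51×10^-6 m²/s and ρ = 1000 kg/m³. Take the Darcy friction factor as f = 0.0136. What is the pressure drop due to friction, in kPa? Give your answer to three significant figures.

Δp ≈ 36.5 kPa

V = 4Q/(πD²) = 4·0.203/(π·0.410²) = 1.538 m/s
h_f = f(L/D)V²/(2g) = 0.01360·(932/0.410)·1.538²/(2·9.81) = 3.725 m
Δp = ρg·h_f = 1000·9.81·3.725 = 36.54 kPa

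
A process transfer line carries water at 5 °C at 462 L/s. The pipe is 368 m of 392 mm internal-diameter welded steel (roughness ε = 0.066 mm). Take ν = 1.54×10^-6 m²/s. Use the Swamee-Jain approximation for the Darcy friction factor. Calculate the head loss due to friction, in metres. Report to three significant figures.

h_f ≈ 10.1 m

V = 4Q/(πD²) = 4·0.462/(π·0.392²) = 3.828 m/s
Re = VD/ν = 3.828·0.392/1.54×10^-6 = 9.74×10^5 → turbulent
ε/D = 0.066/392 = 1.68×10^-4
Swamee-Jain: f = 0.01443
h_f = f(L/D)V²/(2g) = 0.01443·(368/0.392)·3.828²/(2·9.81) = 10.12 m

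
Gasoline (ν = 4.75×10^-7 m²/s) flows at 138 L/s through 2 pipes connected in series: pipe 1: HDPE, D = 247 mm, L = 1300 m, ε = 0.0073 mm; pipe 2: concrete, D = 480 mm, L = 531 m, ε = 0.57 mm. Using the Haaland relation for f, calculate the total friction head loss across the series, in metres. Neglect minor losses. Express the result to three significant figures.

H ≈ 26.4 m

Pipe 1: V = 2.880 m/s, Re = 1.50×10^6, ε/D = 2.96×10^-5, f = 0.01156, h_1 = f(L/D)V²/2g = 25.72 m
Pipe 2: V = 0.7626 m/s, Re = 7.71×10^5, ε/D = 0.00119, f = 0.02083, h_2 = f(L/D)V²/2g = 0.6830 m
Series → Q common, losses add: H = Σh = 26.40 m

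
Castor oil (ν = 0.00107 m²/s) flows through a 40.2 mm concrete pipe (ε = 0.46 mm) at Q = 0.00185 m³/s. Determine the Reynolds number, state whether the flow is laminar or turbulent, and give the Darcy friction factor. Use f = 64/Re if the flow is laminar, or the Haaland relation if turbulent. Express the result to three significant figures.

Re ≈ 54.8; laminar; f = 64/Re ≈ 1.17

V = 4Q/(πD²) = 1.458 m/s
Re = VD/ν = 1.458·0.0402/0.00107 = 54.8
Re < 2300 → laminar → f = 64/Re = 1.169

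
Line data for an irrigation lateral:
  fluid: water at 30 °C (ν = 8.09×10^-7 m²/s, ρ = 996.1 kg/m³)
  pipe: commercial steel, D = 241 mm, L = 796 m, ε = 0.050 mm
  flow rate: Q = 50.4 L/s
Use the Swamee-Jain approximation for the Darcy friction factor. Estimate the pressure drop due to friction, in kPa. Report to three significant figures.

Δp ≈ 32.5 kPa

V = 4Q/(πD²) = 4·0.0504/(π·0.241²) = 1.105 m/s
Re = VD/ν = 1.105·0.241/8.09×10^-7 = 3.29×10^5 → turbulent
ε/D = 0.050/241 = 2.07×10^-4
Swamee-Jain: f = 0.01621
h_f = f(L/D)V²/(2g) = 0.01621·(796/0.241)·1.105²/(2·9.81) = 3.331 m
Δp = ρg·h_f = 996.1·9.81·3.331 = 32.55 kPa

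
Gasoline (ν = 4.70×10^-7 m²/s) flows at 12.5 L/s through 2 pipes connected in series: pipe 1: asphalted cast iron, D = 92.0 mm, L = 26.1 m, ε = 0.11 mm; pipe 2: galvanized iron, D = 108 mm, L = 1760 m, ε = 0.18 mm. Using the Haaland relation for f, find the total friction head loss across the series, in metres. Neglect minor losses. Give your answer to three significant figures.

H ≈ 36.6 m

Pipe 1: V = 1.880 m/s, Re = 3.68×10^5, ε/D = 0.00120, f = 0.02118, h_1 = f(L/D)V²/2g = 1.083 m
Pipe 2: V = 1.364 m/s, Re = 3.14×10^5, ε/D = 0.00167, f = 0.02295, h_2 = f(L/D)V²/2g = 35.48 m
Series → Q common, losses add: H = Σh = 36.57 m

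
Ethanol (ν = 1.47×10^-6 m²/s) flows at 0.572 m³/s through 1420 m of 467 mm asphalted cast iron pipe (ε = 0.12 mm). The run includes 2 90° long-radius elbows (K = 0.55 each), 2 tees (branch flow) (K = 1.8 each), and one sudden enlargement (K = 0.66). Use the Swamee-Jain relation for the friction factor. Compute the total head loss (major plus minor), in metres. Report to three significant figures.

H_L ≈ 29.5 m

V = 4Q/(πD²) = 3.339 m/s; V²/2g = 0.5684 m
Re = 1.06×10^6, ε/D = 2.57×10^-4 → f = 0.01531 (Swamee-Jain)
Major: h_f = f(L/D)·V²/2g = 0.01531·3041·0.5684 = 26.47 m
Minor: ΣK = 5.36; h_m = ΣK·V²/2g = 3.047 m
Total H_L = 26.47 + 3.047 = 29.51 m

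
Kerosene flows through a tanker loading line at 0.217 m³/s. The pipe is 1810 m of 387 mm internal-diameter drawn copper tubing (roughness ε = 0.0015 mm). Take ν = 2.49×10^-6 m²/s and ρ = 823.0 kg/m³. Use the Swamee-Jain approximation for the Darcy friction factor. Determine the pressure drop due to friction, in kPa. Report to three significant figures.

Δp ≈ 95.2 kPa

V = 4Q/(πD²) = 4·0.217/(π·0.387²) = 1.845 m/s
Re = VD/ν = 1.845·0.387/2.49×10^-6 = 2.87×10^5 → turbulent
ε/D = 0.0015/387 = 3.88×10^-6
Swamee-Jain: f = 0.01454
h_f = f(L/D)V²/(2g) = 0.01454·(1810/0.387)·1.845²/(2·9.81) = 11.80 m
Δp = ρg·h_f = 823.0·9.81·11.80 = 95.24 kPa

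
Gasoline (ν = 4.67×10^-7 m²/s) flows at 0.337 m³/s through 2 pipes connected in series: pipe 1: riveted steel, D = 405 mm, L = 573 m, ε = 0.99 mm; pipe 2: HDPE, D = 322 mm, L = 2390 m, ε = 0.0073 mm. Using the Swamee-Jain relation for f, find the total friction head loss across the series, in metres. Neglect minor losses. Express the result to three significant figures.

H ≈ 81.9 m

Pipe 1: V = 2.616 m/s, Re = 2.27×10^6, ε/D = 0.00244, f = 0.02483, h_1 = f(L/D)V²/2g = 12.25 m
Pipe 2: V = 4.138 m/s, Re = 2.85×10^6, ε/D = 2.27×10^-5, f = 0.01075, h_2 = f(L/D)V²/2g = 69.62 m
Series → Q common, losses add: H = Σh = 81.88 m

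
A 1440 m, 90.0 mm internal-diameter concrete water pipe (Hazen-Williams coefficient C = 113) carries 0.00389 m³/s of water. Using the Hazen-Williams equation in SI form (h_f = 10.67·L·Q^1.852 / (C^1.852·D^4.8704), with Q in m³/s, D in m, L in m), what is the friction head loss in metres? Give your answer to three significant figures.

h_f = 10.67·1440·0.00389^1.852 / (113^1.852·0.0900^4.8704) = 10.33 m

h_f ≈ 10.3 m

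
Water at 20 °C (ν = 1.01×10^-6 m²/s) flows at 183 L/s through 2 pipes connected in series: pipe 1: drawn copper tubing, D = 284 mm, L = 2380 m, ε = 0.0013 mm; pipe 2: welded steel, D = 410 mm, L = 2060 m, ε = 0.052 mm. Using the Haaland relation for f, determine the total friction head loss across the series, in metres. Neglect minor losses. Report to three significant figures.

Pipe 1: V = 2.889 m/s, Re = 8.12×10^5, ε/D = 4.58×10^-6, f = 0.01207, h_1 = f(L/D)V²/2g = 43.02 m
Pipe 2: V = 1.386 m/s, Re = 5.63×10^5, ε/D = 1.27×10^-4, f = 0.01438, h_2 = f(L/D)V²/2g = 7.077 m
Series → Q common, losses add: H = Σh = 50.10 m

H ≈ 50.1 m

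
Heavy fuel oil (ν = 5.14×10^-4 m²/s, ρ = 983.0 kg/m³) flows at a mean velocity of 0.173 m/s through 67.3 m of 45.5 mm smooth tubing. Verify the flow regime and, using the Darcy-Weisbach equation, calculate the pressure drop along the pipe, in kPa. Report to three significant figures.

Δp ≈ 90.9 kPa

Re = VD/ν = 0.173·0.04550/5.14×10^-4 = 15.3 → laminar (Re < 2300)
f = 64/Re = 4.179
h_f = f(L/D)V²/(2g) = 4.179·(67.3/0.04550)·0.173²/(2·9.81) = 9.429 m
Δp = ρg·h_f = 983.0·9.81·9.429 = 90.93 kPa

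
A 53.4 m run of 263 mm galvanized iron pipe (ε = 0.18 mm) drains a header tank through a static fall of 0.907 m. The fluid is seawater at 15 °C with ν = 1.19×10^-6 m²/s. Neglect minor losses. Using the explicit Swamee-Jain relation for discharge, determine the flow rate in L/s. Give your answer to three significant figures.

Swamee-Jain (Type II): Q = -0.965·√(gD⁵h_f/L)·ln[ε/(3.7D) + √(3.17ν²L/(gD³h_f))]
√(gD⁵h_f/L) = √(9.81·0.263⁵·0.907/53.4) = 0.01448
ε/(3.7D) = 1.85×10^-4; √(3.17ν²L/(gD³h_f)) = 3.85×10^-5
Q = -0.965·0.01448·ln(2.235×10^-4) = 0.1175 m³/s
Check: V = 2.16 m/s, Re = 4.78×10^5, f = 0.01887, h_f = 0.913 m ≈ 0.907 m ✓

Q ≈ 117 L/s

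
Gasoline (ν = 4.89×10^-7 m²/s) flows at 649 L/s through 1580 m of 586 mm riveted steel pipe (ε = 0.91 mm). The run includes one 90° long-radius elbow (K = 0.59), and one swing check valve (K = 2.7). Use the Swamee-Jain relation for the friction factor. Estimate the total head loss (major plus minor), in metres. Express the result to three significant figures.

H_L ≈ 18.5 m

V = 4Q/(πD²) = 2.406 m/s; V²/2g = 0.2951 m
Re = 2.88×10^6, ε/D = 0.00155 → f = 0.02204 (Swamee-Jain)
Major: h_f = f(L/D)·V²/2g = 0.02204·2696·0.2951 = 17.54 m
Minor: ΣK = 3.29; h_m = ΣK·V²/2g = 0.9710 m
Total H_L = 17.54 + 0.9710 = 18.51 m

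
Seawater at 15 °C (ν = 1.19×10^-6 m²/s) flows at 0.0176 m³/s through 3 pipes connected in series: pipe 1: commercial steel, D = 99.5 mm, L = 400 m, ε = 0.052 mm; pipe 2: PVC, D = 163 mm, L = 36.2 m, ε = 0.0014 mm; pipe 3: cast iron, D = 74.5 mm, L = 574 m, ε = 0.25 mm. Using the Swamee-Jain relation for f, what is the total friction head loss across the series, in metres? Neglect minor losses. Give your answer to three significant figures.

H ≈ 197 m

Pipe 1: V = 2.263 m/s, Re = 1.89×10^5, ε/D = 5.23×10^-4, f = 0.01915, h_1 = f(L/D)V²/2g = 20.10 m
Pipe 2: V = 0.8434 m/s, Re = 1.16×10^5, ε/D = 8.59×10^-6, f = 0.01739, h_2 = f(L/D)V²/2g = 0.1401 m
Pipe 3: V = 4.037 m/s, Re = 2.53×10^5, ε/D = 0.00336, f = 0.02766, h_3 = f(L/D)V²/2g = 177.1 m
Series → Q common, losses add: H = Σh = 197.3 m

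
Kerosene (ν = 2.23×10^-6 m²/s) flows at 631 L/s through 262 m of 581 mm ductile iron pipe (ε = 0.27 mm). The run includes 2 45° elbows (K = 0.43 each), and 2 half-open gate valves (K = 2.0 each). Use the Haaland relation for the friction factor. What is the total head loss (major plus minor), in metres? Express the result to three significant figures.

H_L ≈ 3.64 m

V = 4Q/(πD²) = 2.380 m/s; V²/2g = 0.2887 m
Re = 6.20×10^5, ε/D = 4.65×10^-4 → f = 0.01719 (Haaland)
Major: h_f = f(L/D)·V²/2g = 0.01719·450.9·0.2887 = 2.238 m
Minor: ΣK = 4.86; h_m = ΣK·V²/2g = 1.403 m
Total H_L = 2.238 + 1.403 = 3.641 m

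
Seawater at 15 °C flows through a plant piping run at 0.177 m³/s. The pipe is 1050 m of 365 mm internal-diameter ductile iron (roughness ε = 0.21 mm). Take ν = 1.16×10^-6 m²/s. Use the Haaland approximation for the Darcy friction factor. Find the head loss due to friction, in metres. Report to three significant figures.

V = 4Q/(πD²) = 4·0.177/(π·0.365²) = 1.692 m/s
Re = VD/ν = 1.692·0.365/1.16×10^-6 = 5.32×10^5 → turbulent
ε/D = 0.21/365 = 5.75×10^-4
Haaland: f = 0.01800
h_f = f(L/D)V²/(2g) = 0.01800·(1050/0.365)·1.692²/(2·9.81) = 7.551 m

h_f ≈ 7.55 m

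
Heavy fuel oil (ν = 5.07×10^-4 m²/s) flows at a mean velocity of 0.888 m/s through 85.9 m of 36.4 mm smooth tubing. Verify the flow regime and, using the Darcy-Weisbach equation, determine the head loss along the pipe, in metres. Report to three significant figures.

h_f ≈ 95.2 m

Re = VD/ν = 0.888·0.03640/5.07×10^-4 = 63.8 → laminar (Re < 2300)
f = 64/Re = 1.004
h_f = f(L/D)V²/(2g) = 1.004·(85.9/0.03640)·0.888²/(2·9.81) = 95.21 m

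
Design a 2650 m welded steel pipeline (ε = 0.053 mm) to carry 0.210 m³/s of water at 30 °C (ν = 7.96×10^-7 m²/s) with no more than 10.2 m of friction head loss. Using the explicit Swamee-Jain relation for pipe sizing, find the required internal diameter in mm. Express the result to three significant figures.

Swamee-Jain (Type III): D = 0.66·[ε^1.25·(LQ²/(gh_f))^4.75 + ν·Q^9.4·(L/(gh_f))^5.2]^0.04
LQ²/(gh_f) = 1.168; L/(gh_f) = 26.48
Term 1 = ε^1.25·(…)^4.75 = 9.45×10^-6; Term 2 = ν·Q^9.4·(…)^5.2 = 8.50×10^-6
D = 0.66·(9.45×10^-6 + 8.50×10^-6)^0.04 = 0.4263 m = 426 mm
Check: V = 1.47 m/s, Re = 7.88×10^5, f = 0.01412, h_f = 9.68 m ≈ 10.2 m ✓

D ≈ 426 mm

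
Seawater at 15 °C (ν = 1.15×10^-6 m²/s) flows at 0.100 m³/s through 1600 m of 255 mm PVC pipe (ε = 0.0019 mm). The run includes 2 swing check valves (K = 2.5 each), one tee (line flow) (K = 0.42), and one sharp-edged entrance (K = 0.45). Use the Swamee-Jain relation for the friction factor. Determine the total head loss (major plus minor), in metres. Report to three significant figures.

H_L ≈ 17.7 m

V = 4Q/(πD²) = 1.958 m/s; V²/2g = 0.1954 m
Re = 4.34×10^5, ε/D = 7.45×10^-6 → f = 0.01354 (Swamee-Jain)
Major: h_f = f(L/D)·V²/2g = 0.01354·6275·0.1954 = 16.60 m
Minor: ΣK = 5.87; h_m = ΣK·V²/2g = 1.147 m
Total H_L = 16.60 + 1.147 = 17.75 m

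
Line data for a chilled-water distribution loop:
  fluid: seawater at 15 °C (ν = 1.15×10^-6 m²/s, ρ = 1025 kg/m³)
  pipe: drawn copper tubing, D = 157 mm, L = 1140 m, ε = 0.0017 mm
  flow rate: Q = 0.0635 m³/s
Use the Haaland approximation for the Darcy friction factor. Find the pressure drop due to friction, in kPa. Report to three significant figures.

Δp ≈ 538 kPa

V = 4Q/(πD²) = 4·0.0635/(π·0.157²) = 3.280 m/s
Re = VD/ν = 3.280·0.157/1.15×10^-6 = 4.48×10^5 → turbulent
ε/D = 0.0017/157 = 1.08×10^-5
Haaland: f = 0.01344
h_f = f(L/D)V²/(2g) = 0.01344·(1140/0.157)·3.280²/(2·9.81) = 53.51 m
Δp = ρg·h_f = 1025·9.81·53.51 = 538.0 kPa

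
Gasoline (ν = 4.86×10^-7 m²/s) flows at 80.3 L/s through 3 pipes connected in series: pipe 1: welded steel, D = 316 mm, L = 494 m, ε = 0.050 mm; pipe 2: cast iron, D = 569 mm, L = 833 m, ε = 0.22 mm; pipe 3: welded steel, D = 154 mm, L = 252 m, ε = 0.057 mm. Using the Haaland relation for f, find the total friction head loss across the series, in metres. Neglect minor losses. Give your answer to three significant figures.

H ≈ 26.2 m

Pipe 1: V = 1.024 m/s, Re = 6.66×10^5, ε/D = 1.58×10^-4, f = 0.01452, h_1 = f(L/D)V²/2g = 1.213 m
Pipe 2: V = 0.3158 m/s, Re = 3.70×10^5, ε/D = 3.87×10^-4, f = 0.01712, h_2 = f(L/D)V²/2g = 0.1274 m
Pipe 3: V = 4.311 m/s, Re = 1.37×10^6, ε/D = 3.70×10^-4, f = 0.01606, h_3 = f(L/D)V²/2g = 24.90 m
Series → Q common, losses add: H = Σh = 26.24 m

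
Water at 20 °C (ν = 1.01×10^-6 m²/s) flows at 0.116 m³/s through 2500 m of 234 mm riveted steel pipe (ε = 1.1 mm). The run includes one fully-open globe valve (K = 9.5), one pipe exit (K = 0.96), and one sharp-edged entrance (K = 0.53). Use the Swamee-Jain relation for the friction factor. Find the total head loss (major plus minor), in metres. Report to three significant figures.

H_L ≈ 123 m

V = 4Q/(πD²) = 2.697 m/s; V²/2g = 0.3708 m
Re = 6.25×10^5, ε/D = 0.00470 → f = 0.03005 (Swamee-Jain)
Major: h_f = f(L/D)·V²/2g = 0.03005·10684·0.3708 = 119.1 m
Minor: ΣK = 11.0; h_m = ΣK·V²/2g = 4.075 m
Total H_L = 119.1 + 4.075 = 123.1 m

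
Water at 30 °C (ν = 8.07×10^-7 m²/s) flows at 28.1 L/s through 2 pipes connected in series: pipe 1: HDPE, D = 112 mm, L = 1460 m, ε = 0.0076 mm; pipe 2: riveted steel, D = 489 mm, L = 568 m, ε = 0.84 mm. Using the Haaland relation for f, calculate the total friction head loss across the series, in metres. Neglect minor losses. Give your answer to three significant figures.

Pipe 1: V = 2.852 m/s, Re = 3.96×10^5, ε/D = 6.79×10^-5, f = 0.01434, h_1 = f(L/D)V²/2g = 77.51 m
Pipe 2: V = 0.1496 m/s, Re = 9.07×10^4, ε/D = 0.00172, f = 0.02436, h_2 = f(L/D)V²/2g = 0.03228 m
Series → Q common, losses add: H = Σh = 77.55 m

H ≈ 77.5 m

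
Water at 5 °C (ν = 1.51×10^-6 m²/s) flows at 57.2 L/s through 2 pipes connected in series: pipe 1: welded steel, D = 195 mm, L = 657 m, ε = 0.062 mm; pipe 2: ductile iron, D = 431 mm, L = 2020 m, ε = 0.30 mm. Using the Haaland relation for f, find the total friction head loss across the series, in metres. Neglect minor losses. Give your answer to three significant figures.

Pipe 1: V = 1.915 m/s, Re = 2.47×10^5, ε/D = 3.18×10^-4, f = 0.01723, h_1 = f(L/D)V²/2g = 10.85 m
Pipe 2: V = 0.3921 m/s, Re = 1.12×10^5, ε/D = 6.96×10^-4, f = 0.02061, h_2 = f(L/D)V²/2g = 0.7567 m
Series → Q common, losses add: H = Σh = 11.61 m

H ≈ 11.6 m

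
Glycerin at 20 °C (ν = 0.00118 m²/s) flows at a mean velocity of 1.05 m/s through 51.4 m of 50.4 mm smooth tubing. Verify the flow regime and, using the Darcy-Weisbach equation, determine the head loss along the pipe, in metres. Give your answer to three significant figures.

Re = VD/ν = 1.05·0.05040/0.00118 = 44.8 → laminar (Re < 2300)
f = 64/Re = 1.427
h_f = f(L/D)V²/(2g) = 1.427·(51.4/0.05040)·1.05²/(2·9.81) = 81.78 m

h_f ≈ 81.8 m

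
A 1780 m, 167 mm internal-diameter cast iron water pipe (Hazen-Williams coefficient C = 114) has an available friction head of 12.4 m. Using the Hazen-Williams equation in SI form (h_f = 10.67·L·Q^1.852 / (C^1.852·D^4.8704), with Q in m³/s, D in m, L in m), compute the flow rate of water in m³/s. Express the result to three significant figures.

Rearranging: Q = [h_f·C^1.852·D^4.8704 / (10.67·L)]^(1/1.852)
Q = [12.4·114^1.852·0.167^4.8704 / (10.67·1780)]^0.540 = 0.01963 m³/s

Q ≈ 0.0196 m³/s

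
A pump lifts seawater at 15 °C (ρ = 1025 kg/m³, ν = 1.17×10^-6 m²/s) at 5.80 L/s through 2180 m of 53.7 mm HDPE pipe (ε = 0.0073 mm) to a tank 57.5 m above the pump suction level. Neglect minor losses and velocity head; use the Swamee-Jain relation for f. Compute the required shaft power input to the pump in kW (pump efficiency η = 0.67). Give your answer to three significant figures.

P_shaft ≈ 26.4 kW

V = 4Q/(πD²) = 2.561 m/s; Re = 1.18×10^5; ε/D = 1.36×10^-4; f = 0.01813
h_f = f(L/D)V²/2g = 246.1 m
Total head H = z + h_f = 57.5 + 246.1 = 303.6 m
P_hyd = ρgQH = 1025·9.81·0.00580·303.6 = 17.70 kW
P_shaft = P_hyd/η = 17.70/0.67 = 26.43 kW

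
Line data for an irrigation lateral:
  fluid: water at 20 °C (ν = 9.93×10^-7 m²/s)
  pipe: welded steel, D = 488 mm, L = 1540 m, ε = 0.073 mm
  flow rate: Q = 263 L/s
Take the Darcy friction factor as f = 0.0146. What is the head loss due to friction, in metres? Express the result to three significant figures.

h_f ≈ 4.64 m

V = 4Q/(πD²) = 4·0.263/(π·0.488²) = 1.406 m/s
h_f = f(L/D)V²/(2g) = 0.01460·(1540/0.488)·1.406²/(2·9.81) = 4.643 m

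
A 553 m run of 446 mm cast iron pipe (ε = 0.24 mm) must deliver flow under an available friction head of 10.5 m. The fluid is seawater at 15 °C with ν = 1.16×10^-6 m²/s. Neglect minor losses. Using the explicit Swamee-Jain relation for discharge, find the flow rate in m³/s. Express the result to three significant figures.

Q ≈ 0.483 m³/s

Swamee-Jain (Type II): Q = -0.965·√(gD⁵h_f/L)·ln[ε/(3.7D) + √(3.17ν²L/(gD³h_f))]
√(gD⁵h_f/L) = √(9.81·0.446⁵·10.5/553) = 0.05733
ε/(3.7D) = 1.45×10^-4; √(3.17ν²L/(gD³h_f)) = 1.61×10^-5
Q = -0.965·0.05733·ln(1.615×10^-4) = 0.4831 m³/s
Check: V = 3.09 m/s, Re = 1.19×10^6, f = 0.01747, h_f = 10.6 m ≈ 10.5 m ✓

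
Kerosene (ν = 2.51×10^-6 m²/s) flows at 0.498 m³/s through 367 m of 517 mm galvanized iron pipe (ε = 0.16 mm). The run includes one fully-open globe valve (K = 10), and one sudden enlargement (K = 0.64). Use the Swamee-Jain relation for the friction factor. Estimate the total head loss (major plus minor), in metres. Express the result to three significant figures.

H_L ≈ 6.41 m

V = 4Q/(πD²) = 2.372 m/s; V²/2g = 0.2868 m
Re = 4.89×10^5, ε/D = 3.09×10^-4 → f = 0.01647 (Swamee-Jain)
Major: h_f = f(L/D)·V²/2g = 0.01647·709.9·0.2868 = 3.354 m
Minor: ΣK = 10.6; h_m = ΣK·V²/2g = 3.052 m
Total H_L = 3.354 + 3.052 = 6.406 m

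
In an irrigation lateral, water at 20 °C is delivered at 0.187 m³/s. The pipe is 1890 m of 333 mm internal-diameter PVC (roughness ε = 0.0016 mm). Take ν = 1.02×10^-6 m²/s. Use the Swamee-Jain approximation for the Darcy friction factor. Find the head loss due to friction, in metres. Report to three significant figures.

h_f ≈ 16.6 m

V = 4Q/(πD²) = 4·0.187/(π·0.333²) = 2.147 m/s
Re = VD/ν = 2.147·0.333/1.02×10^-6 = 7.01×10^5 → turbulent
ε/D = 0.0016/333 = 4.80×10^-6
Swamee-Jain: f = 0.01243
h_f = f(L/D)V²/(2g) = 0.01243·(1890/0.333)·2.147²/(2·9.81) = 16.58 m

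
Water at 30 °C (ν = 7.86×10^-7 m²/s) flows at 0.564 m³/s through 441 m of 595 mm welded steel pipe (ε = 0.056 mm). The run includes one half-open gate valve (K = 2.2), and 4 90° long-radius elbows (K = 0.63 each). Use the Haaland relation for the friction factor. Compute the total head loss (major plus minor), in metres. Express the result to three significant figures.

H_L ≈ 2.98 m

V = 4Q/(πD²) = 2.028 m/s; V²/2g = 0.2097 m
Re = 1.54×10^6, ε/D = 9.41×10^-5 → f = 0.01283 (Haaland)
Major: h_f = f(L/D)·V²/2g = 0.01283·741.2·0.2097 = 1.994 m
Minor: ΣK = 4.72; h_m = ΣK·V²/2g = 0.9898 m
Total H_L = 1.994 + 0.9898 = 2.984 m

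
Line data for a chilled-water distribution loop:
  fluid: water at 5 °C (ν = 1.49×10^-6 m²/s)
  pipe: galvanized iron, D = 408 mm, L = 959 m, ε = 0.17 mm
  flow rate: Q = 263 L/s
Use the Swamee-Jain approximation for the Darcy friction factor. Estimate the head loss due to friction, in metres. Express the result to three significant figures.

V = 4Q/(πD²) = 4·0.263/(π·0.408²) = 2.012 m/s
Re = VD/ν = 2.012·0.408/1.49×10^-6 = 5.51×10^5 → turbulent
ε/D = 0.17/408 = 4.17×10^-4
Swamee-Jain: f = 0.01714
h_f = f(L/D)V²/(2g) = 0.01714·(959/0.408)·2.012²/(2·9.81) = 8.310 m

h_f ≈ 8.31 m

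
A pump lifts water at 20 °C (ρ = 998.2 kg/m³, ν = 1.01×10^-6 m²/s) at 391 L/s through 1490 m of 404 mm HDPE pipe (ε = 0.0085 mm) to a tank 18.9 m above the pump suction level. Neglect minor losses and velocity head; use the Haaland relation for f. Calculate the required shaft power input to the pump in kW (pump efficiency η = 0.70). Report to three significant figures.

P_shaft ≈ 215 kW

V = 4Q/(πD²) = 3.050 m/s; Re = 1.22×10^6; ε/D = 2.10×10^-5; f = 0.01166
h_f = f(L/D)V²/2g = 20.39 m
Total head H = z + h_f = 18.9 + 20.39 = 39.29 m
P_hyd = ρgQH = 998.2·9.81·0.391·39.29 = 150.4 kW
P_shaft = P_hyd/η = 150.4/0.70 = 214.9 kW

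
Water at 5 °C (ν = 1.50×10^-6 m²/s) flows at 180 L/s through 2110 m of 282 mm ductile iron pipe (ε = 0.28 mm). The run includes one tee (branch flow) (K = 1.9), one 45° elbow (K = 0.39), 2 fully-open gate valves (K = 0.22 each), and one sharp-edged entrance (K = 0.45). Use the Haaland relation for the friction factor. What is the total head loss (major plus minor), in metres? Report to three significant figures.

V = 4Q/(πD²) = 2.882 m/s; V²/2g = 0.4233 m
Re = 5.42×10^5, ε/D = 9.93×10^-4 → f = 0.02013 (Haaland)
Major: h_f = f(L/D)·V²/2g = 0.02013·7482·0.4233 = 63.75 m
Minor: ΣK = 3.18; h_m = ΣK·V²/2g = 1.346 m
Total H_L = 63.75 + 1.346 = 65.10 m

H_L ≈ 65.1 m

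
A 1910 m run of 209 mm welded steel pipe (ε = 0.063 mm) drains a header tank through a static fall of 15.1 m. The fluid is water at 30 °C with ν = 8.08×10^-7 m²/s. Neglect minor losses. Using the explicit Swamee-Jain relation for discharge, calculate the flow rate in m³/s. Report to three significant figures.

Q ≈ 0.0478 m³/s

Swamee-Jain (Type II): Q = -0.965·√(gD⁵h_f/L)·ln[ε/(3.7D) + √(3.17ν²L/(gD³h_f))]
√(gD⁵h_f/L) = √(9.81·0.209⁵·15.1/1910) = 0.005561
ε/(3.7D) = 8.15×10^-5; √(3.17ν²L/(gD³h_f)) = 5.41×10^-5
Q = -0.965·0.005561·ln(1.355×10^-4) = 0.04780 m³/s
Check: V = 1.39 m/s, Re = 3.60×10^5, f = 0.01680, h_f = 15.2 m ≈ 15.1 m ✓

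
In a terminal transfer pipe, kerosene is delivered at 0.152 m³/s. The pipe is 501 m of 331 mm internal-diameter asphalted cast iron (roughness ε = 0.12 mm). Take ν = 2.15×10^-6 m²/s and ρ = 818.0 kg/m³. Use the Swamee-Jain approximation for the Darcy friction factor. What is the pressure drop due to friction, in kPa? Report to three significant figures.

V = 4Q/(πD²) = 4·0.152/(π·0.331²) = 1.766 m/s
Re = VD/ν = 1.766·0.331/2.15×10^-6 = 2.72×10^5 → turbulent
ε/D = 0.12/331 = 3.63×10^-4
Swamee-Jain: f = 0.01764
h_f = f(L/D)V²/(2g) = 0.01764·(501/0.331)·1.766²/(2·9.81) = 4.245 m
Δp = ρg·h_f = 818.0·9.81·4.245 = 34.07 kPa

Δp ≈ 34.1 kPa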